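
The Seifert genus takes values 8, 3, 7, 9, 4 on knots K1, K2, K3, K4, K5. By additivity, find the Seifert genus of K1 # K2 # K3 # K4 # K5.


The Seifert genus is additive under connected sum.
Seifert genus(K1 # K2 # K3 # K4 # K5) = (8) + (3) + (7) + (9) + (4)
= 31

31


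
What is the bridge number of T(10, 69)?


The bridge number of T(p,q) is min(p,q).
min(10, 69) = 10

10


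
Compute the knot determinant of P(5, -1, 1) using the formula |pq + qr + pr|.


Step 1: Compute pq + qr + pr.
pq = 5*(-1) = -5
qr = (-1)*1 = -1
pr = 5*1 = 5
pq + qr + pr = -5 + (-1) + 5 = -1
Step 2: Take absolute value.
det(P(5,-1,1)) = |-1| = 1

1


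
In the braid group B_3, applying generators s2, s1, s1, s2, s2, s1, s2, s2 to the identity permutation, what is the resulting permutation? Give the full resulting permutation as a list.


Starting with identity [1, 2, 3].
Apply generators in sequence:
  After s2: [1, 3, 2]
  After s1: [3, 1, 2]
  After s1: [1, 3, 2]
  After s2: [1, 2, 3]
  After s2: [1, 3, 2]
  After s1: [3, 1, 2]
  After s2: [3, 2, 1]
  After s2: [3, 1, 2]
Final permutation: [3, 1, 2]

[3, 1, 2]


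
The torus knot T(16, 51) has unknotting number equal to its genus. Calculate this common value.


For a torus knot T(p,q), both the unknotting number and genus equal (p-1)(q-1)/2.
= (16-1)(51-1)/2
= 15*50/2
= 750/2 = 375

375


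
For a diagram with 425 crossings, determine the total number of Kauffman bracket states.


Each crossing contributes 2 choices (A-smoothing or B-smoothing).
Total states = 2^425 = 86645927941275464361825443254471365732388658605494267974077486894206915868925800719999200190754361815543475342543861619655442432

86645927941275464361825443254471365732388658605494267974077486894206915868925800719999200190754361815543475342543861619655442432


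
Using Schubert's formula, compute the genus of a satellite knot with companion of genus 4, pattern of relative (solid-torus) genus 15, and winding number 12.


Schubert: g(satellite) = g_rel(pattern) + |winding| * g(companion),
where g_rel(pattern) is the genus of the pattern relative to the solid torus.
= 15 + 12 * 4
= 15 + 48 = 63

63


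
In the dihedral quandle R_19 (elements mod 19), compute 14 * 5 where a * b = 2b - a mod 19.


14 * 5 = 2*5 - 14 mod 19
= 10 - 14 mod 19
= -4 mod 19 = 15

15


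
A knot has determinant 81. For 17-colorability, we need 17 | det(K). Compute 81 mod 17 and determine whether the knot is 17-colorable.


Step 1: A knot is p-colorable if and only if p divides its determinant.
Step 2: Compute 81 mod 17.
81 = 4 * 17 + 13
Step 3: 81 mod 17 = 13
Step 4: The knot is 17-colorable: no

13


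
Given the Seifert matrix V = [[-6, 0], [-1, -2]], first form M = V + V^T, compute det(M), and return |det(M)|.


Step 1: Form V + V^T where V = [[-6, 0], [-1, -2]]
  V^T = [[-6, -1], [0, -2]]
  V + V^T = [[-12, -1], [-1, -4]]
Step 2: det(V + V^T) = (-12)*(-4) - (-1)*(-1)
  = 48 - 1 = 47
Step 3: Knot determinant = |det(V + V^T)| = |47| = 47

47


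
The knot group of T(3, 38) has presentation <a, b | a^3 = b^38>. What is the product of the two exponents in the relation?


The relation is a^3 = b^38.
Product of exponents = 3 * 38
= 114

114


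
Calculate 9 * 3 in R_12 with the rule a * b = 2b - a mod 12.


9 * 3 = 2*3 - 9 mod 12
= 6 - 9 mod 12
= -3 mod 12 = 9

9


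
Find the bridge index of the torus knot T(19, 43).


The bridge number of T(p,q) is min(p,q).
min(19, 43) = 19

19


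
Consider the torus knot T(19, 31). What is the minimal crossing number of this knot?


For a torus knot T(p, q) with gcd(p,q)=1,
the crossing number is min(p*(q-1), q*(p-1)).
p*(q-1) = 19*30 = 570
q*(p-1) = 31*18 = 558
min(570, 558) = 558

558


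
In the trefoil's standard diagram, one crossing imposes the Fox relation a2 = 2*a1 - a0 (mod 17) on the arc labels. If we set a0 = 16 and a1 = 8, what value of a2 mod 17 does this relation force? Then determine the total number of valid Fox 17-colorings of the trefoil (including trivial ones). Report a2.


Step 1: Apply the given crossing relation 2*a1 - a0 - a2 = 0 (mod 17).
  a2 = 2*a1 - a0 mod 17
  a2 = 2*8 - 16 mod 17
  a2 = 16 - 16 mod 17
  a2 = 0 mod 17 = 0
Step 2: The trefoil has determinant 3.
  Number of Fox p-colorings (p prime) is p^2 if p = 3, else p.
  Since 17 does not divide 3, only trivial (constant) colorings exist.
  (So the trial a0 = 16, a1 = 8 with a0 != a1 does NOT extend to a valid coloring of the whole trefoil: the other two crossing relations require 3*(a1 - a0) = 0 (mod 17), which fails.)
  Total colorings = 17
Step 3: a2 = 0, total Fox 17-colorings = 17

0


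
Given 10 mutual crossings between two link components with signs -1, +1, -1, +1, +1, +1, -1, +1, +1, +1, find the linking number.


Step 1: Count positive crossings: 7
Step 2: Count negative crossings: 3
Step 3: Sum of signs = 7 - 3 = 4
Step 4: Linking number = sum/2 = 4/2 = 2

2


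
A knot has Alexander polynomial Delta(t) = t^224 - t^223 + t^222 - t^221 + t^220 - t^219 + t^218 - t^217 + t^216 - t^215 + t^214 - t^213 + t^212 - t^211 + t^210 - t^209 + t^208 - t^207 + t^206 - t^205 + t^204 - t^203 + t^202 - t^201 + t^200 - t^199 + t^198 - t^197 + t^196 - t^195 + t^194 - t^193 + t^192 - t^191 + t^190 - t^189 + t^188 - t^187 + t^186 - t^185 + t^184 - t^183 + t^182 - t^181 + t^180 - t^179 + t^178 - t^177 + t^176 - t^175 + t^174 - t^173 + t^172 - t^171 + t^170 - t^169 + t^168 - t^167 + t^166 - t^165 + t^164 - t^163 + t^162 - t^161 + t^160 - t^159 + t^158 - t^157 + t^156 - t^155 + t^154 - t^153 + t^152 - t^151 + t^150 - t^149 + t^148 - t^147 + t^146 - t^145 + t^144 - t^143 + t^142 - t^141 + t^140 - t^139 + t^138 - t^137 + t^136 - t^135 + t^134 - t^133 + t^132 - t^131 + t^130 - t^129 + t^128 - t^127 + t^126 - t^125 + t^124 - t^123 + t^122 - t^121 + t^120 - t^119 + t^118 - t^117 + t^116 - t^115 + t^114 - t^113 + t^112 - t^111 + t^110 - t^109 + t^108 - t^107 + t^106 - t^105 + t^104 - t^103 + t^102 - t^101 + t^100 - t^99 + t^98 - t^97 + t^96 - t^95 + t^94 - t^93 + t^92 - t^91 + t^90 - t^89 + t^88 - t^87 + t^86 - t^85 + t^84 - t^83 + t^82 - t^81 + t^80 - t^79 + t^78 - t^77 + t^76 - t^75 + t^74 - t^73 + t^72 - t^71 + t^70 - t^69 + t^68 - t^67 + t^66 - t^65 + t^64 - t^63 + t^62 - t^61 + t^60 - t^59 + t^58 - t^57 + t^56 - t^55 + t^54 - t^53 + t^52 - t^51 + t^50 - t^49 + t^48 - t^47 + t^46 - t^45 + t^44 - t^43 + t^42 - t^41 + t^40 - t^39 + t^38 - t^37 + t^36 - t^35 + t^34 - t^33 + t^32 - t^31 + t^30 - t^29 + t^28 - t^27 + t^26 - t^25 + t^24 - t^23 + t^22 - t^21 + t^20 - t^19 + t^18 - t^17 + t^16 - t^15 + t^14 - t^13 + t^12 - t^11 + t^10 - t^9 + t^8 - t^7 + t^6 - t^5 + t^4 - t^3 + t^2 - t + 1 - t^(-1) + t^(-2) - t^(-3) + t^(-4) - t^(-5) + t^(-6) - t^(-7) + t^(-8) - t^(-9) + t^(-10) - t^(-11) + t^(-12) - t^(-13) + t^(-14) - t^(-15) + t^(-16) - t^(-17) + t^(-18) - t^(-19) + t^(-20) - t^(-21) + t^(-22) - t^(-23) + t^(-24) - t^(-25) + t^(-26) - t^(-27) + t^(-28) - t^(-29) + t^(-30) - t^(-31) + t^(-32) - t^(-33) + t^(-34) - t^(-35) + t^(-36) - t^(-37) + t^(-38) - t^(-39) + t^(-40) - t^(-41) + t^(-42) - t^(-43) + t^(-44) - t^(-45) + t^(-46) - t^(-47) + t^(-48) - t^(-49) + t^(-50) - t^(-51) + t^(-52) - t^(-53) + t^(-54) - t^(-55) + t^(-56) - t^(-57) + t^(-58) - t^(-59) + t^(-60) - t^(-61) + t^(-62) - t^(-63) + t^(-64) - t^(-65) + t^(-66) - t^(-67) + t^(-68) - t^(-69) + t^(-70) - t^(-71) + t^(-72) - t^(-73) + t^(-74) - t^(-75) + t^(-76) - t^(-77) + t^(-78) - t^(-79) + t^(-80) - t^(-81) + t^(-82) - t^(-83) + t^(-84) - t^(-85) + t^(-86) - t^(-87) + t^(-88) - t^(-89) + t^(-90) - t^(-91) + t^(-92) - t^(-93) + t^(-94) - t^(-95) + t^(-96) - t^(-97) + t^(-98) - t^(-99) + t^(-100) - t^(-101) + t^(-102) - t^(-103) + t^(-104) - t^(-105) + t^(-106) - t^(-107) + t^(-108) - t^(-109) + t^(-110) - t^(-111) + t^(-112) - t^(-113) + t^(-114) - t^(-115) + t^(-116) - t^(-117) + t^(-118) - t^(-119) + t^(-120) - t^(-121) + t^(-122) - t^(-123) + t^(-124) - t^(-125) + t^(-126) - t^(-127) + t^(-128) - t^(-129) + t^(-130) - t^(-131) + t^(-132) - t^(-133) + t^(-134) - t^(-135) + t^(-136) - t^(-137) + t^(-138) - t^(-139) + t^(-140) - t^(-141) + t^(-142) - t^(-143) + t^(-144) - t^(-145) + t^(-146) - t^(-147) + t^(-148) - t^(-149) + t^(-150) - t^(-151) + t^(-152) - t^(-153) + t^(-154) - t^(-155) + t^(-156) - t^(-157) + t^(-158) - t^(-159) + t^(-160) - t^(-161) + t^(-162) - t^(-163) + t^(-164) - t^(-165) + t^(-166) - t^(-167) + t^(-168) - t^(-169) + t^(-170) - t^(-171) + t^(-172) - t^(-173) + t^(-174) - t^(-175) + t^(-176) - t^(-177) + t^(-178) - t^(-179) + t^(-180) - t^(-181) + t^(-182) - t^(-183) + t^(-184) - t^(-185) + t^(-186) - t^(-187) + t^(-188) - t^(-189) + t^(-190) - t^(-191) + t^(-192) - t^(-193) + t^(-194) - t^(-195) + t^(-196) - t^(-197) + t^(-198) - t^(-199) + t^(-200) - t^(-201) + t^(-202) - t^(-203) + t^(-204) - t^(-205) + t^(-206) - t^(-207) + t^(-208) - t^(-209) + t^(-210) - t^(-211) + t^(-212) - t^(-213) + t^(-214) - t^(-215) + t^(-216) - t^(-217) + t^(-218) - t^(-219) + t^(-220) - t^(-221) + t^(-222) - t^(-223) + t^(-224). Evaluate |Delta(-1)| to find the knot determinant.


Step 1: The polynomial has 449 terms with alternating signs, exponents from 224 down to -224.
Step 2: Substitute t = -1. The i-th term has coefficient (-1)^i and exponent (m-i),
  so its value is (-1)^i * (-1)^(m-i) = (-1)^m = 1 for every i.
Step 3: All 449 terms equal 1, so Delta(-1) = 449 * (1) = 449
Step 4: |Delta(-1)| = 449

449


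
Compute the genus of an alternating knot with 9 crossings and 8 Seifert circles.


For alternating knots, g = (c - s + 1)/2.
= (9 - 8 + 1)/2
= 2/2 = 1

1


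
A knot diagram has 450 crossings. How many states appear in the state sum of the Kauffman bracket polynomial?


Each crossing contributes 2 choices (A-smoothing or B-smoothing).
Total states = 2^450 = 2907354897182427562197295231552018137414565442749272241125960796722557152453591693304764202855054262243050086425064711734138406514458624

2907354897182427562197295231552018137414565442749272241125960796722557152453591693304764202855054262243050086425064711734138406514458624


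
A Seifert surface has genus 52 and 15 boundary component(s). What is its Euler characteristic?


chi = 2 - 2g - b
= 2 - 2*52 - 15
= 2 - 104 - 15 = -117

-117


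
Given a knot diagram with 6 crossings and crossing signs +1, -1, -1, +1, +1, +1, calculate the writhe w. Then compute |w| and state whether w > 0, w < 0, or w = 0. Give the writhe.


Step 1: Count positive crossings (+1).
Positive crossings: 4
Step 2: Count negative crossings (-1).
Negative crossings: 2
Step 3: Writhe = (positive) - (negative)
w = 4 - 2 = 2
Step 4: |w| = 2, and w is positive

2


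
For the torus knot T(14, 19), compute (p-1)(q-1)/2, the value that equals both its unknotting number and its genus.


For a torus knot T(p,q), both the unknotting number and genus equal (p-1)(q-1)/2.
= (14-1)(19-1)/2
= 13*18/2
= 234/2 = 117

117


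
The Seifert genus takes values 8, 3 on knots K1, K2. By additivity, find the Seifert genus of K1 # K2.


The Seifert genus is additive under connected sum.
Seifert genus(K1 # K2) = (8) + (3)
= 11

11


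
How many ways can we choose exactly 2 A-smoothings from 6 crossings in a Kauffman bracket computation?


We choose which 2 of 6 crossings get A-smoothings.
C(6, 2) = 6! / (2! * 4!)
= 15

15


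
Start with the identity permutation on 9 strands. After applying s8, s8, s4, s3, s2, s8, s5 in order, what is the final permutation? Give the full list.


Starting with identity [1, 2, 3, 4, 5, 6, 7, 8, 9].
Apply generators in sequence:
  After s8: [1, 2, 3, 4, 5, 6, 7, 9, 8]
  After s8: [1, 2, 3, 4, 5, 6, 7, 8, 9]
  After s4: [1, 2, 3, 5, 4, 6, 7, 8, 9]
  After s3: [1, 2, 5, 3, 4, 6, 7, 8, 9]
  After s2: [1, 5, 2, 3, 4, 6, 7, 8, 9]
  After s8: [1, 5, 2, 3, 4, 6, 7, 9, 8]
  After s5: [1, 5, 2, 3, 6, 4, 7, 9, 8]
Final permutation: [1, 5, 2, 3, 6, 4, 7, 9, 8]

[1, 5, 2, 3, 6, 4, 7, 9, 8]


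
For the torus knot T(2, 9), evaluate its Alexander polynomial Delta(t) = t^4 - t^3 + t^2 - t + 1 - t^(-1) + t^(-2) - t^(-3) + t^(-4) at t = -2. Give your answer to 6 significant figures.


Substituting t = -2 into Delta(t) = t^4 - t^3 + t^2 - t + 1 - t^(-1) + t^(-2) - t^(-3) + t^(-4):
Term values: (16) + (8) + (4) + (2) + (1) + (0.5) + (0.25) + (0.125) + (0.0625)
Sum = 31.9375
Rounded to 6 significant figures: 31.9375

31.9375


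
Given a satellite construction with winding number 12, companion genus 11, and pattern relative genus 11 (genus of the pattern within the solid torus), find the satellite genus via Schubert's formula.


Schubert: g(satellite) = g_rel(pattern) + |winding| * g(companion),
where g_rel(pattern) is the genus of the pattern relative to the solid torus.
= 11 + 12 * 11
= 11 + 132 = 143

143


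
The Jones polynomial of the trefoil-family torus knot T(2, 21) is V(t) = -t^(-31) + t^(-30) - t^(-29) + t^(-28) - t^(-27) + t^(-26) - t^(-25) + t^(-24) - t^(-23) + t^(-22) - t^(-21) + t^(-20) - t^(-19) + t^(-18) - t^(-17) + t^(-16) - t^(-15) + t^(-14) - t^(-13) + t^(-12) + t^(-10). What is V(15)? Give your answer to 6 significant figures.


Substituting t = 15 into V(t) = -t^(-31) + t^(-30) - t^(-29) + t^(-28) - t^(-27) + t^(-26) - t^(-25) + t^(-24) - t^(-23) + t^(-22) - t^(-21) + t^(-20) - t^(-19) + t^(-18) - t^(-17) + t^(-16) - t^(-15) + t^(-14) - t^(-13) + t^(-12) + t^(-10):
  (-)t^(-31) = -3.47673e-37
  (+)t^(-30) = 5.2151e-36
  (-)t^(-29) = -7.82264e-35
  (+)t^(-28) = 1.1734e-33
  (-)t^(-27) = -1.76009e-32
  (+)t^(-26) = 2.64014e-31
  (-)t^(-25) = -3.96021e-30
  (+)t^(-24) = 5.94032e-29
  (-)t^(-23) = -8.91048e-28
  (+)t^(-22) = 1.33657e-26
  (-)t^(-21) = -2.00486e-25
  (+)t^(-20) = 3.00729e-24
  (-)t^(-19) = -4.51093e-23
  (+)t^(-18) = 6.76639e-22
  (-)t^(-17) = -1.01496e-20
  (+)t^(-16) = 1.52244e-19
  (-)t^(-15) = -2.28366e-18
  (+)t^(-14) = 3.42549e-17
  (-)t^(-13) = -5.13823e-16
  (+)t^(-12) = 7.70735e-15
  (+)t^(-10) = 1.73415e-12
Sum = (-3.47673e-37) + (5.2151e-36) + (-7.82264e-35) + (1.1734e-33) + (-1.76009e-32) + (2.64014e-31) + (-3.96021e-30) + (5.94032e-29) + (-8.91048e-28) + (1.33657e-26) + (-2.00486e-25) + (3.00729e-24) + (-4.51093e-23) + (6.76639e-22) + (-1.01496e-20) + (1.52244e-19) + (-2.28366e-18) + (3.42549e-17) + (-5.13823e-16) + (7.70735e-15) + (1.73415e-12)
= 1.741378629e-12
Rounded to 6 significant figures: 1.74138e-12

1.74138e-12


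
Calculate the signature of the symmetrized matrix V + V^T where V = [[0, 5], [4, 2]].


Step 1: V + V^T = [[0, 9], [9, 4]]
Step 2: trace = 4, det = -81
Step 3: Discriminant = 4^2 - 4*(-81) = 340
Step 4: Eigenvalues: 11.2195, -7.21954
Step 5: Signature = (# positive eigenvalues) - (# negative eigenvalues) = 0

0


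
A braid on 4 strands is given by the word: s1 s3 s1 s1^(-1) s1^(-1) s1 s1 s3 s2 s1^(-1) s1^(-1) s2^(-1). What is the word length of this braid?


The word length counts the number of generators (including inverses).
Listing each generator: s1, s3, s1, s1^(-1), s1^(-1), s1, s1, s3, s2, s1^(-1), s1^(-1), s2^(-1)
There are 12 generators in this braid word.

12


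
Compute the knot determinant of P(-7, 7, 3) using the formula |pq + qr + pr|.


Step 1: Compute pq + qr + pr.
pq = (-7)*7 = -49
qr = 7*3 = 21
pr = (-7)*3 = -21
pq + qr + pr = -49 + 21 + (-21) = -49
Step 2: Take absolute value.
det(P(-7,7,3)) = |-49| = 49

49


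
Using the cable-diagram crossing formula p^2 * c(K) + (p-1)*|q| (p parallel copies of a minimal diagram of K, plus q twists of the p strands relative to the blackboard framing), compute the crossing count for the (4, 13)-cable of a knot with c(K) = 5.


Step 1: Each of the c(K) crossings of the companion diagram becomes p*p = p^2 crossings among the p parallel strands, and each of the |q| twists s_1 s_2 ... s_(p-1) adds (p-1) crossings.
  Crossings = p^2 * c(K) + (p-1)*|q|
Step 2: = 4^2 * 5 + (4-1)*13
Step 3: = 16*5 + 3*13
Step 4: = 80 + 39 = 119

119


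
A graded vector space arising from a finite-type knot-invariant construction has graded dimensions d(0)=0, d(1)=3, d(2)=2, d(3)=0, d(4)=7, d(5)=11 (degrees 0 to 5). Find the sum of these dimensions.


Total dimension = d(0) + d(1) + ... + d(5)
= 0 + 3 + 2 + 0 + 7 + 11
= 23

23


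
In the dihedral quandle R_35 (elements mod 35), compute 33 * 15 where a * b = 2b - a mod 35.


33 * 15 = 2*15 - 33 mod 35
= 30 - 33 mod 35
= -3 mod 35 = 32

32


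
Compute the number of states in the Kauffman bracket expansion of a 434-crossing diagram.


Each crossing contributes 2 choices (A-smoothing or B-smoothing).
Total states = 2^434 = 44362715105933037753254626946289339254982993206013065202727673289833940924890009968639590497666233249558259375382457149263586525184

44362715105933037753254626946289339254982993206013065202727673289833940924890009968639590497666233249558259375382457149263586525184


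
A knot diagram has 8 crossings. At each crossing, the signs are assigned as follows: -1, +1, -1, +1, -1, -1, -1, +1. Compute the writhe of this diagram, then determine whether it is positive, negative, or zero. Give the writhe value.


Step 1: Count positive crossings (+1).
Positive crossings: 3
Step 2: Count negative crossings (-1).
Negative crossings: 5
Step 3: Writhe = (positive) - (negative)
w = 3 - 5 = -2
Step 4: |w| = 2, and w is negative

-2


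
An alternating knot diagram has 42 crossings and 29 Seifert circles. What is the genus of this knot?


For alternating knots, g = (c - s + 1)/2.
= (42 - 29 + 1)/2
= 14/2 = 7

7


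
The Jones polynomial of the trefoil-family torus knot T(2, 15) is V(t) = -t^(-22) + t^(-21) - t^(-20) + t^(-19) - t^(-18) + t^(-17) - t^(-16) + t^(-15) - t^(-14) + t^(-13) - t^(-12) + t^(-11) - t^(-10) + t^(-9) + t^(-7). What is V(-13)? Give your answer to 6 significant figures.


Substituting t = -13 into V(t) = -t^(-22) + t^(-21) - t^(-20) + t^(-19) - t^(-18) + t^(-17) - t^(-16) + t^(-15) - t^(-14) + t^(-13) - t^(-12) + t^(-11) - t^(-10) + t^(-9) + t^(-7):
  (-)t^(-22) = -3.11348e-25
  (+)t^(-21) = -4.04753e-24
  (-)t^(-20) = -5.26178e-23
  (+)t^(-19) = -6.84032e-22
  (-)t^(-18) = -8.89241e-21
  (+)t^(-17) = -1.15601e-19
  (-)t^(-16) = -1.50282e-18
  (+)t^(-15) = -1.95366e-17
  (-)t^(-14) = -2.53976e-16
  (+)t^(-13) = -3.30169e-15
  (-)t^(-12) = -4.2922e-14
  (+)t^(-11) = -5.57986e-13
  (-)t^(-10) = -7.25382e-12
  (+)t^(-9) = -9.42996e-11
  (+)t^(-7) = -1.59366e-08
Sum = (-3.11348e-25) + (-4.04753e-24) + (-5.26178e-23) + (-6.84032e-22) + (-8.89241e-21) + (-1.15601e-19) + (-1.50282e-18) + (-1.95366e-17) + (-2.53976e-16) + (-3.30169e-15) + (-4.2922e-14) + (-5.57986e-13) + (-7.25382e-12) + (-9.42996e-11) + (-1.59366e-08)
= -1.603878951e-08
Rounded to 6 significant figures: -1.60388e-08

-1.60388e-08


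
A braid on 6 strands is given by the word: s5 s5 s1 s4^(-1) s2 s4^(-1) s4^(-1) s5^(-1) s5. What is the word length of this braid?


The word length counts the number of generators (including inverses).
Listing each generator: s5, s5, s1, s4^(-1), s2, s4^(-1), s4^(-1), s5^(-1), s5
There are 9 generators in this braid word.

9


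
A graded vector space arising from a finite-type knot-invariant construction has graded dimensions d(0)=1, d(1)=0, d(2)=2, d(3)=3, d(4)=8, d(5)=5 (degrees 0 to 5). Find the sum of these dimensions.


Total dimension = d(0) + d(1) + ... + d(5)
= 1 + 0 + 2 + 3 + 8 + 5
= 19

19


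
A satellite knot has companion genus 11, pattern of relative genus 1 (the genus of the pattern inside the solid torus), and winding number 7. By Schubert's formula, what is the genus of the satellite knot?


Schubert: g(satellite) = g_rel(pattern) + |winding| * g(companion),
where g_rel(pattern) is the genus of the pattern relative to the solid torus.
= 1 + 7 * 11
= 1 + 77 = 78

78


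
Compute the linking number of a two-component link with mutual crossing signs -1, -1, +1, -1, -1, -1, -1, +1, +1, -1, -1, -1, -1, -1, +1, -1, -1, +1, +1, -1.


Step 1: Count positive crossings: 6
Step 2: Count negative crossings: 14
Step 3: Sum of signs = 6 - 14 = -8
Step 4: Linking number = sum/2 = -8/2 = -4

-4


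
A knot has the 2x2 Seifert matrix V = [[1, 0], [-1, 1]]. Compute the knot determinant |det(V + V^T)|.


Step 1: Form V + V^T where V = [[1, 0], [-1, 1]]
  V^T = [[1, -1], [0, 1]]
  V + V^T = [[2, -1], [-1, 2]]
Step 2: det(V + V^T) = 2*2 - (-1)*(-1)
  = 4 - 1 = 3
Step 3: Knot determinant = |det(V + V^T)| = |3| = 3

3


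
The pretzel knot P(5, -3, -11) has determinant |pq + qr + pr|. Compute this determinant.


Step 1: Compute pq + qr + pr.
pq = 5*(-3) = -15
qr = (-3)*(-11) = 33
pr = 5*(-11) = -55
pq + qr + pr = -15 + 33 + (-55) = -37
Step 2: Take absolute value.
det(P(5,-3,-11)) = |-37| = 37

37


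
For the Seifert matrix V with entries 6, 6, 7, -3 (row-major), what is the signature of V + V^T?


Step 1: V + V^T = [[12, 13], [13, -6]]
Step 2: trace = 6, det = -241
Step 3: Discriminant = 6^2 - 4*(-241) = 1000
Step 4: Eigenvalues: 18.8114, -12.8114
Step 5: Signature = (# positive eigenvalues) - (# negative eigenvalues) = 0

0


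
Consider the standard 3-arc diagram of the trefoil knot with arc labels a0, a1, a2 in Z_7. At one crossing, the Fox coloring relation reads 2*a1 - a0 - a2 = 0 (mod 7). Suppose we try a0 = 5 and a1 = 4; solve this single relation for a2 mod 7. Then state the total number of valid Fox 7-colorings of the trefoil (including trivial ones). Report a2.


Step 1: Apply the given crossing relation 2*a1 - a0 - a2 = 0 (mod 7).
  a2 = 2*a1 - a0 mod 7
  a2 = 2*4 - 5 mod 7
  a2 = 8 - 5 mod 7
  a2 = 3 mod 7 = 3
Step 2: The trefoil has determinant 3.
  Number of Fox p-colorings (p prime) is p^2 if p = 3, else p.
  Since 7 does not divide 3, only trivial (constant) colorings exist.
  (So the trial a0 = 5, a1 = 4 with a0 != a1 does NOT extend to a valid coloring of the whole trefoil: the other two crossing relations require 3*(a1 - a0) = 0 (mod 7), which fails.)
  Total colorings = 7
Step 3: a2 = 3, total Fox 7-colorings = 7

3


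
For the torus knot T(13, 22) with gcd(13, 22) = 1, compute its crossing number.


For a torus knot T(p, q) with gcd(p,q)=1,
the crossing number is min(p*(q-1), q*(p-1)).
p*(q-1) = 13*21 = 273
q*(p-1) = 22*12 = 264
min(273, 264) = 264

264


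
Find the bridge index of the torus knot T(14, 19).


The bridge number of T(p,q) is min(p,q).
min(14, 19) = 14

14


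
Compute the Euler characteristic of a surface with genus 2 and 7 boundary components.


chi = 2 - 2g - b
= 2 - 2*2 - 7
= 2 - 4 - 7 = -9

-9


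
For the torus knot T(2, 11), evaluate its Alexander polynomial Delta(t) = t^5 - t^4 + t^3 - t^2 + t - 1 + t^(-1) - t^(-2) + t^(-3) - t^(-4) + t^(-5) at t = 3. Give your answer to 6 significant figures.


Substituting t = 3 into Delta(t) = t^5 - t^4 + t^3 - t^2 + t - 1 + t^(-1) - t^(-2) + t^(-3) - t^(-4) + t^(-5):
Term values: (243) + (-81) + (27) + (-9) + (3) + (-1) + (0.333333) + (-0.111111) + (0.037037) + (-0.0123457) + (0.00411523)
Sum = 182.2510288
Rounded to 6 significant figures: 182.251

182.251


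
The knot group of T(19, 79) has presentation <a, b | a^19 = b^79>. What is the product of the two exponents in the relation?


The relation is a^19 = b^79.
Product of exponents = 19 * 79
= 1501

1501


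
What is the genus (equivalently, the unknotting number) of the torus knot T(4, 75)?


For a torus knot T(p,q), both the unknotting number and genus equal (p-1)(q-1)/2.
= (4-1)(75-1)/2
= 3*74/2
= 222/2 = 111

111


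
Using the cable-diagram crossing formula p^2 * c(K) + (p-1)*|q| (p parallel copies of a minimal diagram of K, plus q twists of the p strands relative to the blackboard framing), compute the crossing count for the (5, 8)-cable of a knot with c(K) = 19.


Step 1: Each of the c(K) crossings of the companion diagram becomes p*p = p^2 crossings among the p parallel strands, and each of the |q| twists s_1 s_2 ... s_(p-1) adds (p-1) crossings.
  Crossings = p^2 * c(K) + (p-1)*|q|
Step 2: = 5^2 * 19 + (5-1)*8
Step 3: = 25*19 + 4*8
Step 4: = 475 + 32 = 507

507


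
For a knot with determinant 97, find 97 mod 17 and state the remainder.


Step 1: A knot is p-colorable if and only if p divides its determinant.
Step 2: Compute 97 mod 17.
97 = 5 * 17 + 12
Step 3: 97 mod 17 = 12
Step 4: The knot is 17-colorable: no

12


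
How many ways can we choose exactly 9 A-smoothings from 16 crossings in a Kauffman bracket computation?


We choose which 9 of 16 crossings get A-smoothings.
C(16, 9) = 16! / (9! * 7!)
= 11440

11440


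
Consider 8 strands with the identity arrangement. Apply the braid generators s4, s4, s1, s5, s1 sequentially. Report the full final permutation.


Starting with identity [1, 2, 3, 4, 5, 6, 7, 8].
Apply generators in sequence:
  After s4: [1, 2, 3, 5, 4, 6, 7, 8]
  After s4: [1, 2, 3, 4, 5, 6, 7, 8]
  After s1: [2, 1, 3, 4, 5, 6, 7, 8]
  After s5: [2, 1, 3, 4, 6, 5, 7, 8]
  After s1: [1, 2, 3, 4, 6, 5, 7, 8]
Final permutation: [1, 2, 3, 4, 6, 5, 7, 8]

[1, 2, 3, 4, 6, 5, 7, 8]


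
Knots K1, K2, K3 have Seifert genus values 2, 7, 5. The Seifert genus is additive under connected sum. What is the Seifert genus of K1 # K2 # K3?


The Seifert genus is additive under connected sum.
Seifert genus(K1 # K2 # K3) = (2) + (7) + (5)
= 14

14


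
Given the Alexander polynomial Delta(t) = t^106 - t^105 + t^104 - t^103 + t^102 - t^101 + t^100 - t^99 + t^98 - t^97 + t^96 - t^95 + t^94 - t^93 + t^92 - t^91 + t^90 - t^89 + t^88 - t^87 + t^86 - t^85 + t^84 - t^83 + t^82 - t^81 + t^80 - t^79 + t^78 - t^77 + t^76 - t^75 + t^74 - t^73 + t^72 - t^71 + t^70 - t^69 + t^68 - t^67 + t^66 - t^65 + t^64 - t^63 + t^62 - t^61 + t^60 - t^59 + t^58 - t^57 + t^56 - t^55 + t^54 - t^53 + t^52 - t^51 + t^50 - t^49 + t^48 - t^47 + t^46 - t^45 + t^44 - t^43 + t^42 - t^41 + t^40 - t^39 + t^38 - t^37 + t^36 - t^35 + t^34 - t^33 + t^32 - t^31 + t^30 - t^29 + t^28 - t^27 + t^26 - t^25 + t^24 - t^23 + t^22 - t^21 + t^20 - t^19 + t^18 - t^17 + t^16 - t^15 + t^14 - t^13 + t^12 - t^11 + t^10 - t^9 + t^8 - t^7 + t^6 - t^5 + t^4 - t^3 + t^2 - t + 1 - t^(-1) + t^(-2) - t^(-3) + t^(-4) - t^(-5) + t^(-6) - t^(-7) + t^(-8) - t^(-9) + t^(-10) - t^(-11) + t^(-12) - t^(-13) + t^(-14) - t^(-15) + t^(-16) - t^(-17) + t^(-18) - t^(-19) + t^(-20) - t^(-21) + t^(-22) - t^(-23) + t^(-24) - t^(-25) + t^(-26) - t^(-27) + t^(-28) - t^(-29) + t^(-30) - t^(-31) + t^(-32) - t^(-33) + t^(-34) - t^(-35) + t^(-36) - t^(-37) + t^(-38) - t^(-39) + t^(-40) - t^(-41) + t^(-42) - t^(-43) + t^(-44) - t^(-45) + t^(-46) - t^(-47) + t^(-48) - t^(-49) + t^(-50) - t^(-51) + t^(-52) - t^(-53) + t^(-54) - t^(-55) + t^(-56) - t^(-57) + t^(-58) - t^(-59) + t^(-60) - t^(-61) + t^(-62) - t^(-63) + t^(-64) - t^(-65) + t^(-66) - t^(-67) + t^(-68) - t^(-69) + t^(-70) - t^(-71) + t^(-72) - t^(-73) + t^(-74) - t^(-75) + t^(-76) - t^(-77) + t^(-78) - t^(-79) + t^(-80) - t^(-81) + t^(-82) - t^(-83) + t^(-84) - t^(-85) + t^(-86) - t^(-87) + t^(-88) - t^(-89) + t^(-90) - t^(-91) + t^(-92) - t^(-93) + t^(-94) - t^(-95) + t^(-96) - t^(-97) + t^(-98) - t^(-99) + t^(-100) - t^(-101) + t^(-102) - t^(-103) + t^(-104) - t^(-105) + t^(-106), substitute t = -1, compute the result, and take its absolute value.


Step 1: The polynomial has 213 terms with alternating signs, exponents from 106 down to -106.
Step 2: Substitute t = -1. The i-th term has coefficient (-1)^i and exponent (m-i),
  so its value is (-1)^i * (-1)^(m-i) = (-1)^m = 1 for every i.
Step 3: All 213 terms equal 1, so Delta(-1) = 213 * (1) = 213
Step 4: |Delta(-1)| = 213

213


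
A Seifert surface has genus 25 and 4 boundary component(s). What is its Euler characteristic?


chi = 2 - 2g - b
= 2 - 2*25 - 4
= 2 - 50 - 4 = -52

-52


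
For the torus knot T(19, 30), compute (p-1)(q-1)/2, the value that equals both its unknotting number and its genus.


For a torus knot T(p,q), both the unknotting number and genus equal (p-1)(q-1)/2.
= (19-1)(30-1)/2
= 18*29/2
= 522/2 = 261

261


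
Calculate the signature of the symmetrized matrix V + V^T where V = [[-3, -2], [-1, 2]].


Step 1: V + V^T = [[-6, -3], [-3, 4]]
Step 2: trace = -2, det = -33
Step 3: Discriminant = (-2)^2 - 4*(-33) = 136
Step 4: Eigenvalues: 4.83095, -6.83095
Step 5: Signature = (# positive eigenvalues) - (# negative eigenvalues) = 0

0


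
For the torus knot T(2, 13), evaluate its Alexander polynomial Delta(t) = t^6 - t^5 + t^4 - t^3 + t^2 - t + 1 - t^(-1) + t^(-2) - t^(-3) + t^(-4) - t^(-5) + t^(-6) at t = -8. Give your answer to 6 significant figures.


Substituting t = -8 into Delta(t) = t^6 - t^5 + t^4 - t^3 + t^2 - t + 1 - t^(-1) + t^(-2) - t^(-3) + t^(-4) - t^(-5) + t^(-6):
Term values: (262144) + (32768) + (4096) + (512) + (64) + (8) + (1) + (0.125) + (0.015625) + (0.00195312) + (0.000244141) + (3.05176e-05) + (3.8147e-06)
Sum = 299593.1429
Rounded to 6 significant figures: 299593

299593


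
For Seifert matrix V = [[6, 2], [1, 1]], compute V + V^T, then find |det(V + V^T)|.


Step 1: Form V + V^T where V = [[6, 2], [1, 1]]
  V^T = [[6, 1], [2, 1]]
  V + V^T = [[12, 3], [3, 2]]
Step 2: det(V + V^T) = 12*2 - 3*3
  = 24 - 9 = 15
Step 3: Knot determinant = |det(V + V^T)| = |15| = 15

15


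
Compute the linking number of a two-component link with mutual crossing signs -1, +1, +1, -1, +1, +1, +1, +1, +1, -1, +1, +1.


Step 1: Count positive crossings: 9
Step 2: Count negative crossings: 3
Step 3: Sum of signs = 9 - 3 = 6
Step 4: Linking number = sum/2 = 6/2 = 3

3


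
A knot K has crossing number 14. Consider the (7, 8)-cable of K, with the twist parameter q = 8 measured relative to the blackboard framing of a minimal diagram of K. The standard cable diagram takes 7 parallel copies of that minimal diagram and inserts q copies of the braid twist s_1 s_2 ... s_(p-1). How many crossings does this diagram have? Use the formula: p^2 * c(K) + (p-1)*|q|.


Step 1: Each of the c(K) crossings of the companion diagram becomes p*p = p^2 crossings among the p parallel strands, and each of the |q| twists s_1 s_2 ... s_(p-1) adds (p-1) crossings.
  Crossings = p^2 * c(K) + (p-1)*|q|
Step 2: = 7^2 * 14 + (7-1)*8
Step 3: = 49*14 + 6*8
Step 4: = 686 + 48 = 734

734


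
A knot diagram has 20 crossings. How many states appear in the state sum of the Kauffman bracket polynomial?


Each crossing contributes 2 choices (A-smoothing or B-smoothing).
Total states = 2^20 = 1048576

1048576


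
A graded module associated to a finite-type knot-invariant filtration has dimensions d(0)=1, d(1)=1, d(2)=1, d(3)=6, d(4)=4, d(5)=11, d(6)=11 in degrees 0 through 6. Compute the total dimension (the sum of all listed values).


Total dimension = d(0) + d(1) + ... + d(6)
= 1 + 1 + 1 + 6 + 4 + 11 + 11
= 35

35


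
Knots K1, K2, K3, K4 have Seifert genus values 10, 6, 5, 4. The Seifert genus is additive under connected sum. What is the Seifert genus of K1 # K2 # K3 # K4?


The Seifert genus is additive under connected sum.
Seifert genus(K1 # K2 # K3 # K4) = (10) + (6) + (5) + (4)
= 25

25


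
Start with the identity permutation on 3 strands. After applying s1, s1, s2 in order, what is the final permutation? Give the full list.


Starting with identity [1, 2, 3].
Apply generators in sequence:
  After s1: [2, 1, 3]
  After s1: [1, 2, 3]
  After s2: [1, 3, 2]
Final permutation: [1, 3, 2]

[1, 3, 2]


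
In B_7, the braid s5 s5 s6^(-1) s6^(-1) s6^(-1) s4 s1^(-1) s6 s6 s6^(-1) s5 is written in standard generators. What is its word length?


The word length counts the number of generators (including inverses).
Listing each generator: s5, s5, s6^(-1), s6^(-1), s6^(-1), s4, s1^(-1), s6, s6, s6^(-1), s5
There are 11 generators in this braid word.

11


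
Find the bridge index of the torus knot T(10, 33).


The bridge number of T(p,q) is min(p,q).
min(10, 33) = 10

10


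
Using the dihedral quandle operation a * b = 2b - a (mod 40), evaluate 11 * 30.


11 * 30 = 2*30 - 11 mod 40
= 60 - 11 mod 40
= 49 mod 40 = 9

9


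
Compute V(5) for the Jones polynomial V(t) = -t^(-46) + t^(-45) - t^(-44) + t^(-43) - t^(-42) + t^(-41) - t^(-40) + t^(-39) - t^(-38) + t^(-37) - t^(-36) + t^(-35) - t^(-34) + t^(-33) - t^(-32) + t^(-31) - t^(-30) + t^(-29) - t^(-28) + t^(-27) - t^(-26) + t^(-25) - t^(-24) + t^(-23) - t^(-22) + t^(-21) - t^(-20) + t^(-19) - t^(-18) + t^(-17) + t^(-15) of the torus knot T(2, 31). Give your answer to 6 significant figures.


Substituting t = 5 into V(t) = -t^(-46) + t^(-45) - t^(-44) + t^(-43) - t^(-42) + t^(-41) - t^(-40) + t^(-39) - t^(-38) + t^(-37) - t^(-36) + t^(-35) - t^(-34) + t^(-33) - t^(-32) + t^(-31) - t^(-30) + t^(-29) - t^(-28) + t^(-27) - t^(-26) + t^(-25) - t^(-24) + t^(-23) - t^(-22) + t^(-21) - t^(-20) + t^(-19) - t^(-18) + t^(-17) + t^(-15):
  (-)t^(-46) = -7.03687e-33
  (+)t^(-45) = 3.51844e-32
  (-)t^(-44) = -1.75922e-31
  (+)t^(-43) = 8.79609e-31
  (-)t^(-42) = -4.39805e-30
  (+)t^(-41) = 2.19902e-29
  (-)t^(-40) = -1.09951e-28
  (+)t^(-39) = 5.49756e-28
  (-)t^(-38) = -2.74878e-27
  (+)t^(-37) = 1.37439e-26
  (-)t^(-36) = -6.87195e-26
  (+)t^(-35) = 3.43597e-25
  (-)t^(-34) = -1.71799e-24
  (+)t^(-33) = 8.58993e-24
  (-)t^(-32) = -4.29497e-23
  (+)t^(-31) = 2.14748e-22
  (-)t^(-30) = -1.07374e-21
  (+)t^(-29) = 5.36871e-21
  (-)t^(-28) = -2.68435e-20
  (+)t^(-27) = 1.34218e-19
  (-)t^(-26) = -6.71089e-19
  (+)t^(-25) = 3.35544e-18
  (-)t^(-24) = -1.67772e-17
  (+)t^(-23) = 8.38861e-17
  (-)t^(-22) = -4.1943e-16
  (+)t^(-21) = 2.09715e-15
  (-)t^(-20) = -1.04858e-14
  (+)t^(-19) = 5.24288e-14
  (-)t^(-18) = -2.62144e-13
  (+)t^(-17) = 1.31072e-12
  (+)t^(-15) = 3.2768e-11
Sum = (-7.03687e-33) + (3.51844e-32) + (-1.75922e-31) + (8.79609e-31) + (-4.39805e-30) + (2.19902e-29) + (-1.09951e-28) + (5.49756e-28) + (-2.74878e-27) + (1.37439e-26) + (-6.87195e-26) + (3.43597e-25) + (-1.71799e-24) + (8.58993e-24) + (-4.29497e-23) + (2.14748e-22) + (-1.07374e-21) + (5.36871e-21) + (-2.68435e-20) + (1.34218e-19) + (-6.71089e-19) + (3.35544e-18) + (-1.67772e-17) + (8.38861e-17) + (-4.1943e-16) + (2.09715e-15) + (-1.04858e-14) + (5.24288e-14) + (-2.62144e-13) + (1.31072e-12) + (3.2768e-11)
= 3.386026667e-11
Rounded to 6 significant figures: 3.38603e-11

3.38603e-11


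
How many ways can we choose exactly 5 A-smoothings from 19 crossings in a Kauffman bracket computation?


We choose which 5 of 19 crossings get A-smoothings.
C(19, 5) = 19! / (5! * 14!)
= 11628

11628


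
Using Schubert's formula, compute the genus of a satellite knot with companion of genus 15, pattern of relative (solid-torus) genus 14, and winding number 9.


Schubert: g(satellite) = g_rel(pattern) + |winding| * g(companion),
where g_rel(pattern) is the genus of the pattern relative to the solid torus.
= 14 + 9 * 15
= 14 + 135 = 149

149


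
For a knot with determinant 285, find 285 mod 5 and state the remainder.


Step 1: A knot is p-colorable if and only if p divides its determinant.
Step 2: Compute 285 mod 5.
285 = 57 * 5 + 0
Step 3: 285 mod 5 = 0
Step 4: The knot is 5-colorable: yes

0


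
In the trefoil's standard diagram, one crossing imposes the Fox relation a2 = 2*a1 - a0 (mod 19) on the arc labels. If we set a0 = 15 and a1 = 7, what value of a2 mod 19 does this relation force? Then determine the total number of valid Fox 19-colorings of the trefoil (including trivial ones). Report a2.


Step 1: Apply the given crossing relation 2*a1 - a0 - a2 = 0 (mod 19).
  a2 = 2*a1 - a0 mod 19
  a2 = 2*7 - 15 mod 19
  a2 = 14 - 15 mod 19
  a2 = -1 mod 19 = 18
Step 2: The trefoil has determinant 3.
  Number of Fox p-colorings (p prime) is p^2 if p = 3, else p.
  Since 19 does not divide 3, only trivial (constant) colorings exist.
  (So the trial a0 = 15, a1 = 7 with a0 != a1 does NOT extend to a valid coloring of the whole trefoil: the other two crossing relations require 3*(a1 - a0) = 0 (mod 19), which fails.)
  Total colorings = 19
Step 3: a2 = 18, total Fox 19-colorings = 19

18


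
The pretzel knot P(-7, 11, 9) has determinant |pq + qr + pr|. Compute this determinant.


Step 1: Compute pq + qr + pr.
pq = (-7)*11 = -77
qr = 11*9 = 99
pr = (-7)*9 = -63
pq + qr + pr = -77 + 99 + (-63) = -41
Step 2: Take absolute value.
det(P(-7,11,9)) = |-41| = 41

41


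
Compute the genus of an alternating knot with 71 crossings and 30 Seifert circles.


For alternating knots, g = (c - s + 1)/2.
= (71 - 30 + 1)/2
= 42/2 = 21

21


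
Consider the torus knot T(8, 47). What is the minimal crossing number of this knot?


For a torus knot T(p, q) with gcd(p,q)=1,
the crossing number is min(p*(q-1), q*(p-1)).
p*(q-1) = 8*46 = 368
q*(p-1) = 47*7 = 329
min(368, 329) = 329

329


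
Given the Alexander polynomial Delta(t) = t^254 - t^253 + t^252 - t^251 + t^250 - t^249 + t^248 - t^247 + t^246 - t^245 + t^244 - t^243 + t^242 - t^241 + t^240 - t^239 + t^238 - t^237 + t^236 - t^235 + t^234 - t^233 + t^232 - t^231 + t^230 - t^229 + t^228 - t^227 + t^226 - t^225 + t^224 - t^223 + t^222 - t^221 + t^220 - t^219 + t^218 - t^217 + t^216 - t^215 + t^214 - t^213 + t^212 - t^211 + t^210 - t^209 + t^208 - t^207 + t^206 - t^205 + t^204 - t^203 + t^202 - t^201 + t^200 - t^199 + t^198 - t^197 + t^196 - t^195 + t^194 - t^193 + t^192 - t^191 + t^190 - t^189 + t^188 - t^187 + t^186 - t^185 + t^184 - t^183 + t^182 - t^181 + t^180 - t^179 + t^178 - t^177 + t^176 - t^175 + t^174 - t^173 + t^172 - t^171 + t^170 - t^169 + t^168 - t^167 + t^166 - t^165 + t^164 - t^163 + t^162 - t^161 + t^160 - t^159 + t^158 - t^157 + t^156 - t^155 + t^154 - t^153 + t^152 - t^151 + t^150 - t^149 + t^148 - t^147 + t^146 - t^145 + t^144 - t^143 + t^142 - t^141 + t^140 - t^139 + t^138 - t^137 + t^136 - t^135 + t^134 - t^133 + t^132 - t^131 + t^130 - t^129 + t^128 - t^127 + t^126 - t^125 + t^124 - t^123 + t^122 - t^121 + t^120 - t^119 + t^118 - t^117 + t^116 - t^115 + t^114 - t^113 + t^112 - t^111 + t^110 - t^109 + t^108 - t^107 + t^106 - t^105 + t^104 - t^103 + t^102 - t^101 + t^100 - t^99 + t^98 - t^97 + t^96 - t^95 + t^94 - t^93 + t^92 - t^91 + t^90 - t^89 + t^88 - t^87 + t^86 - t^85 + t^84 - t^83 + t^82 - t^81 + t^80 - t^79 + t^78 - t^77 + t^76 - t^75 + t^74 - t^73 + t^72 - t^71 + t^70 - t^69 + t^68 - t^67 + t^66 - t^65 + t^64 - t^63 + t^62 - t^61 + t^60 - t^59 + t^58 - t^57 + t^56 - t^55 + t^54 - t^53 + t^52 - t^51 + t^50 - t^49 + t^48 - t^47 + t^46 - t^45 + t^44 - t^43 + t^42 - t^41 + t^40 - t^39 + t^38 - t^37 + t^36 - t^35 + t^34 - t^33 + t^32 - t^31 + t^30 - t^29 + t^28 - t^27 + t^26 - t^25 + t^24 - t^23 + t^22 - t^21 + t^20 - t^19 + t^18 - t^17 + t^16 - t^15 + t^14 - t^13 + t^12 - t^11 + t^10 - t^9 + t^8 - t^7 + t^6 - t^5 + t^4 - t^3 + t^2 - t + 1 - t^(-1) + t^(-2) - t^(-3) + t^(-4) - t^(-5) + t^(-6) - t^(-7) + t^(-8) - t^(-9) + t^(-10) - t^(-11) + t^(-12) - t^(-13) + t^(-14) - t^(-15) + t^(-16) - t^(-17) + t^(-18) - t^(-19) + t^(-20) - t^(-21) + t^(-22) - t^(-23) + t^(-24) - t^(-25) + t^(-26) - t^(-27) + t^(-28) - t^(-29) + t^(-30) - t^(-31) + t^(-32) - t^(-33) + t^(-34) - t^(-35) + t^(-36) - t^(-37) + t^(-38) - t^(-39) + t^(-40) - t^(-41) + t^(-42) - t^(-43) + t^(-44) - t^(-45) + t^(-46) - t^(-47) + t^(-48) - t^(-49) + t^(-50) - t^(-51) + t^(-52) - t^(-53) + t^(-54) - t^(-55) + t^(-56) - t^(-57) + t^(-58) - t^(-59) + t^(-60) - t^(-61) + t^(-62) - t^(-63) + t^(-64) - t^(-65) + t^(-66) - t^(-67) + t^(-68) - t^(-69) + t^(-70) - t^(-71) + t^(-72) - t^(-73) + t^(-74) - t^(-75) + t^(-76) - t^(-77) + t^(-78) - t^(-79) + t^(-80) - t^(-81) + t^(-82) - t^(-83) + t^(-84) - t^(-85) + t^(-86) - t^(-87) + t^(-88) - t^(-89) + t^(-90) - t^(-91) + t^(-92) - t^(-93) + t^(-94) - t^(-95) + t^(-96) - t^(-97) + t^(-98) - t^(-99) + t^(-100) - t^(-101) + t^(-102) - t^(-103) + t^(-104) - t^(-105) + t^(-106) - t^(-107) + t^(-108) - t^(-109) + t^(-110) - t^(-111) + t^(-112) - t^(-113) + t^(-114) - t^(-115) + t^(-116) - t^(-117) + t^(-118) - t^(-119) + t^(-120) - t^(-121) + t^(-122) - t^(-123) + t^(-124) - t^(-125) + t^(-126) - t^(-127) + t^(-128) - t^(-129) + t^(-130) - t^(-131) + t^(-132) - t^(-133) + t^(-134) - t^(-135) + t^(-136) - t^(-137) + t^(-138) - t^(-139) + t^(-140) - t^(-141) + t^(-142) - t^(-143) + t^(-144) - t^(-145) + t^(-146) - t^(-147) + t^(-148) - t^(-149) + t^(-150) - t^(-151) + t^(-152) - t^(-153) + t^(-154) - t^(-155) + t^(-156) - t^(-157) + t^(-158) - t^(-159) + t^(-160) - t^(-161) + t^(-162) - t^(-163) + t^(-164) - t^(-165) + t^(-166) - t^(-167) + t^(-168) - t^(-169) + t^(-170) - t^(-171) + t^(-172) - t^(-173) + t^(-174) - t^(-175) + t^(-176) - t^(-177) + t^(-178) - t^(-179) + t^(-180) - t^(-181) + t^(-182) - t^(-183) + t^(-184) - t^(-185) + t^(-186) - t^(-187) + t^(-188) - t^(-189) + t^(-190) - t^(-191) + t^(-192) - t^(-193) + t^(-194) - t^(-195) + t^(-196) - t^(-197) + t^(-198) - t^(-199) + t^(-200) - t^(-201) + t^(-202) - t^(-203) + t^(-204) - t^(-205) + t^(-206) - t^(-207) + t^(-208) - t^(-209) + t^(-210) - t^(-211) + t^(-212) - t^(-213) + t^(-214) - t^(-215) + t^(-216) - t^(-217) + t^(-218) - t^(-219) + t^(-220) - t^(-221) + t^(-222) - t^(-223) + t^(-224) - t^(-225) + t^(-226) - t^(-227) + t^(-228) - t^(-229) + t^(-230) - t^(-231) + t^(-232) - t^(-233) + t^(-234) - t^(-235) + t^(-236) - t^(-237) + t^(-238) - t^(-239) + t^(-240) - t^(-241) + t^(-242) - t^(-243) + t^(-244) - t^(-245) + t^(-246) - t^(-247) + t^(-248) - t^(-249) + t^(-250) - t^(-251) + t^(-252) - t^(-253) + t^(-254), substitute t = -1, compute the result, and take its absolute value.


Step 1: The polynomial has 509 terms with alternating signs, exponents from 254 down to -254.
Step 2: Substitute t = -1. The i-th term has coefficient (-1)^i and exponent (m-i),
  so its value is (-1)^i * (-1)^(m-i) = (-1)^m = 1 for every i.
Step 3: All 509 terms equal 1, so Delta(-1) = 509 * (1) = 509
Step 4: |Delta(-1)| = 509

509
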